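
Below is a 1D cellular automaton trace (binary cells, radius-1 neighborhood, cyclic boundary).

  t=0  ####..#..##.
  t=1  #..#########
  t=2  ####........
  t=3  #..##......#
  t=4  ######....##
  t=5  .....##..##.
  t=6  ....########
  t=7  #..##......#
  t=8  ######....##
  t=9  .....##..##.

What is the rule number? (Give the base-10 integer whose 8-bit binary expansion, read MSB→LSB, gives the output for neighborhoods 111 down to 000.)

  ###|.  b7=0 t=0,i=1
  ##.|#  b6=1 t=0,i=3
  #.#|#  b5=1 t=0,i=11
  #..|#  b4=1 t=0,i=4
  .##|#  b3=1 t=0,i=0
  .#.|#  b2=1 t=0,i=6
  ..#|#  b1=1 t=0,i=5
  ...|.  b0=0 t=2,i=5
  bits 01111110 = 126

126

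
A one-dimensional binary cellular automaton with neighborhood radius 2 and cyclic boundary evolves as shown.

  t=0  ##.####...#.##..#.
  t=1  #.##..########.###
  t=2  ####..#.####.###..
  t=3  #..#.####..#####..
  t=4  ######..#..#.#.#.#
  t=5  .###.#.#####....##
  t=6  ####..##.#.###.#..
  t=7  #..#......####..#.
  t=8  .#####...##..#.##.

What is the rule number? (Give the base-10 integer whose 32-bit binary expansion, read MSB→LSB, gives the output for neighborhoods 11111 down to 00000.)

  [31] ##### => #  t=1,i=8
  [30] ####. => .  t=0,i=5
  [29] ###.# => #  t=1,i=0
  [28] ###.. => #  t=0,i=6
  [27] ##.## => #  t=0,i=2
  [26] ##.#. => .  t=5,i=4
  [25] ##..# => .  t=0,i=14
  [24] ##... => #  t=0,i=7
  [23] #.### => #  t=0,i=3
  [22] #.##. => #  t=0,i=0
  [21] #.#.# => .  t=4,i=13
  [20] #.#.. => .  t=6,i=15
  [19] #..## => .  t=1,i=5
  [18] #..#. => #  t=0,i=15
  [17] #...# => #  t=0,i=8
  [16] #.... => #  t=5,i=13
  [15] .#### => .  t=0,i=4
  [14] .###. => #  t=2,i=14
  [13] .##.# => .  t=0,i=1
  [12] .##.. => #  t=0,i=13
  [11] .#.## => #  t=0,i=11
  [10] .#.#. => .  t=4,i=12
  [9] .#..# => #  t=3,i=1
  [8] .#... => #  t=7,i=4
  [7] ..### => #  t=1,i=6
  [6] ..##. => .  t=5,i=16
  [5] ..#.# => #  t=0,i=10
  [4] ..#.. => #  t=3,i=0
  [3] ...## => #  t=5,i=15
  [2] ...#. => #  t=0,i=9
  [1] ....# => .  t=5,i=14
  [0] ..... => .  t=7,i=6
  bits 10111001110001110101101110111100 = 3116850108

3116850108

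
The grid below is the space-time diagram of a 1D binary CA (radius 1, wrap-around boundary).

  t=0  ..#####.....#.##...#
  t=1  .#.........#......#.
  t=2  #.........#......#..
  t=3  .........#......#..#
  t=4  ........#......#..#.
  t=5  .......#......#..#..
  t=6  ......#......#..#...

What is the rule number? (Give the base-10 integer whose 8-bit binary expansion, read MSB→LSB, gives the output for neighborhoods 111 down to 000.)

2

  nb ###: next=.  (t=0,i=3, bit7=0)
  nb ##.: next=.  (t=0,i=6, bit6=0)
  nb #.#: next=.  (t=0,i=13, bit5=0)
  nb #..: next=.  (t=0,i=0, bit4=0)
  nb .##: next=.  (t=0,i=2, bit3=0)
  nb .#.: next=.  (t=0,i=12, bit2=0)
  nb ..#: next=#  (t=0,i=1, bit1=1)
  nb ...: next=.  (t=0,i=8, bit0=0)
  bits 00000010 = 2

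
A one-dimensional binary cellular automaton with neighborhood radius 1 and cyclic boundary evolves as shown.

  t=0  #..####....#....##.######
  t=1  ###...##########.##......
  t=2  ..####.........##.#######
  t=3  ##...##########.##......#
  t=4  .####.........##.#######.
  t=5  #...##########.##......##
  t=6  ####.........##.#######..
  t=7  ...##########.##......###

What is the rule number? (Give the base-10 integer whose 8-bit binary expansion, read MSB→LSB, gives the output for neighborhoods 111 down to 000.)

119

  ###|.  b7=0 t=0,i=4
  ##.|#  b6=1 t=0,i=0
  #.#|#  b5=1 t=0,i=18
  #..|#  b4=1 t=0,i=1
  .##|.  b3=0 t=0,i=3
  .#.|#  b2=1 t=0,i=11
  ..#|#  b1=1 t=0,i=2
  ...|#  b0=1 t=0,i=8
  bits 01110111 = 119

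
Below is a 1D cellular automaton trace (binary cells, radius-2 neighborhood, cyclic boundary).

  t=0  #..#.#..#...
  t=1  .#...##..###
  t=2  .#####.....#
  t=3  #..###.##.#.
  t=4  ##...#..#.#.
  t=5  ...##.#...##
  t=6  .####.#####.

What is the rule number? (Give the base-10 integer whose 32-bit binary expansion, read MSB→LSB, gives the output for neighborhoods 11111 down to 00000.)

4029885261

  ##### -> #   bit 31 = 1  t=2,i=3
  ####. -> #   bit 30 = 1  t=2,i=4
  ###.# -> #   bit 29 = 1  t=1,i=11
  ###.. -> #   bit 28 = 1  t=2,i=5
  ##.## -> .   bit 27 = 0  t=3,i=6
  ##.#. -> .   bit 26 = 0  t=1,i=0
  ##..# -> .   bit 25 = 0  t=1,i=7
  ##... -> .   bit 24 = 0  t=2,i=6
  #.### -> .   bit 23 = 0  t=2,i=1
  #.##. -> .   bit 22 = 0  t=3,i=7
  #.#.# -> #   bit 21 = 1  t=3,i=10
  #.#.. -> #   bit 20 = 1  t=0,i=5
  #..## -> .   bit 19 = 0  t=1,i=8
  #..#. -> .   bit 18 = 0  t=0,i=2
  #...# -> #   bit 17 = 1  t=0,i=10
  #.... -> #   bit 16 = 1  t=2,i=7
  .#### -> .   bit 15 = 0  t=2,i=2
  .###. -> .   bit 14 = 0  t=1,i=10
  .##.# -> #   bit 13 = 1  t=3,i=8
  .##.. -> .   bit 12 = 0  t=1,i=6
  .#.## -> #   bit 11 = 1  t=2,i=0
  .#.#. -> .   bit 10 = 0  t=0,i=4
  .#..# -> #   bit 9 = 1  t=0,i=1
  .#... -> #   bit 8 = 1  t=0,i=9
  ..### -> .   bit 7 = 0  t=1,i=9
  ..##. -> #   bit 6 = 1  t=1,i=5
  ..#.# -> .   bit 5 = 0  t=0,i=3
  ..#.. -> .   bit 4 = 0  t=0,i=0
  ...## -> #   bit 3 = 1  t=1,i=4
  ...#. -> #   bit 2 = 1  t=0,i=11
  ....# -> .   bit 1 = 0  t=2,i=9
  ..... -> #   bit 0 = 1  t=2,i=8
  bits 11110000001100110010101101001101 = 4029885261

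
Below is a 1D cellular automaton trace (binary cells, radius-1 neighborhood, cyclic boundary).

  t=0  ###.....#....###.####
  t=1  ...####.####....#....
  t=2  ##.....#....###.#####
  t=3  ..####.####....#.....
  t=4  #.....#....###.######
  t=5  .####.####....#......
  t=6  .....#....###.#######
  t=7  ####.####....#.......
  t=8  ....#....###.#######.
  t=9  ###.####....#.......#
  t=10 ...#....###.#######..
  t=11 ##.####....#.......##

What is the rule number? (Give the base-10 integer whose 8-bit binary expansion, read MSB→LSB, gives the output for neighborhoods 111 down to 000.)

  ###|.  b7=0 t=0,i=0
  ##.|.  b6=0 t=0,i=2
  #.#|#  b5=1 t=0,i=16
  #..|#  b4=1 t=0,i=3
  .##|.  b3=0 t=0,i=13
  .#.|#  b2=1 t=0,i=8
  ..#|.  b1=0 t=0,i=7
  ...|#  b0=1 t=0,i=4
  bits 00110101 = 53

53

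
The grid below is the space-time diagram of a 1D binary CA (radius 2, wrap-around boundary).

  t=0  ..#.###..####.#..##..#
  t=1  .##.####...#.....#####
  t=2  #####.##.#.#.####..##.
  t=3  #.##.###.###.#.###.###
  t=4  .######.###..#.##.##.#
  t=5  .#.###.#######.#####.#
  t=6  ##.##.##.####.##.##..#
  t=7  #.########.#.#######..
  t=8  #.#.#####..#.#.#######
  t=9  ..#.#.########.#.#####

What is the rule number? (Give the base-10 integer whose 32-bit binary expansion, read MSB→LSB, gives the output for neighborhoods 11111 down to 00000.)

  [31] ##### => #  t=1,i=19
  [30] ####. => #  t=0,i=11
  [29] ###.# => .  t=0,i=12
  [28] ###.. => #  t=0,i=6
  [27] ##.## => #  t=1,i=0
  [26] ##.#. => .  t=0,i=13
  [25] ##..# => #  t=0,i=7
  [24] ##... => .  t=1,i=8
  [23] #.### => #  t=0,i=4
  [22] #.##. => #  t=1,i=1
  [21] #.#.# => #  t=2,i=9
  [20] #.#.. => .  t=0,i=14
  [19] #..## => .  t=0,i=8
  [18] #..#. => #  t=0,i=1
  [17] #...# => #  t=1,i=9
  [16] #.... => #  t=1,i=13
  [15] .#### => .  t=0,i=10
  [14] .###. => #  t=0,i=5
  [13] .##.# => #  t=1,i=2
  [12] .##.. => #  t=0,i=18
  [11] .#.## => .  t=0,i=3
  [10] .#.#. => #  t=2,i=10
  [9] .#..# => .  t=0,i=0
  [8] .#... => .  t=1,i=12
  [7] ..### => .  t=0,i=9
  [6] ..##. => #  t=0,i=17
  [5] ..#.# => #  t=0,i=2
  [4] ..#.. => #  t=0,i=21
  [3] ...## => #  t=1,i=16
  [2] ...#. => .  t=1,i=10
  [1] ....# => #  t=1,i=15
  [0] ..... => #  t=1,i=14
  bits 11011010111001110111010001111011 = 3672601723

3672601723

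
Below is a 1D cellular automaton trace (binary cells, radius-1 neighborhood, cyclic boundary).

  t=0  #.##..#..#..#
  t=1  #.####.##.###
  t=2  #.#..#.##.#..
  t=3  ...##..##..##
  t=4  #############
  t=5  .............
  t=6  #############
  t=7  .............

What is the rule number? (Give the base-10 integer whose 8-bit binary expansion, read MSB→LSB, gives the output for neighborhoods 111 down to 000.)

91

  ### -> .   bit 7 = 0  t=1,i=3
  ##. -> #   bit 6 = 1  t=0,i=0
  #.# -> .   bit 5 = 0  t=0,i=1
  #.. -> #   bit 4 = 1  t=0,i=4
  .## -> #   bit 3 = 1  t=0,i=2
  .#. -> .   bit 2 = 0  t=0,i=6
  ..# -> #   bit 1 = 1  t=0,i=5
  ... -> #   bit 0 = 1  t=3,i=1
  bits 01011011 = 91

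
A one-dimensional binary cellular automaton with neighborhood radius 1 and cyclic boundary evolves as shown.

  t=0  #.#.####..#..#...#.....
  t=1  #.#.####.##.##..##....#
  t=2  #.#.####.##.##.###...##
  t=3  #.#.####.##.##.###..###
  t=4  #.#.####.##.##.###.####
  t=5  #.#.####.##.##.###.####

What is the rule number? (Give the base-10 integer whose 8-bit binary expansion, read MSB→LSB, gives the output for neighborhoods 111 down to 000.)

206

  nb ###: next=#  (t=0,i=5, bit7=1)
  nb ##.: next=#  (t=0,i=7, bit6=1)
  nb #.#: next=.  (t=0,i=1, bit5=0)
  nb #..: next=.  (t=0,i=8, bit4=0)
  nb .##: next=#  (t=0,i=4, bit3=1)
  nb .#.: next=#  (t=0,i=0, bit2=1)
  nb ..#: next=#  (t=0,i=9, bit1=1)
  nb ...: next=.  (t=0,i=15, bit0=0)
  bits 11001110 = 206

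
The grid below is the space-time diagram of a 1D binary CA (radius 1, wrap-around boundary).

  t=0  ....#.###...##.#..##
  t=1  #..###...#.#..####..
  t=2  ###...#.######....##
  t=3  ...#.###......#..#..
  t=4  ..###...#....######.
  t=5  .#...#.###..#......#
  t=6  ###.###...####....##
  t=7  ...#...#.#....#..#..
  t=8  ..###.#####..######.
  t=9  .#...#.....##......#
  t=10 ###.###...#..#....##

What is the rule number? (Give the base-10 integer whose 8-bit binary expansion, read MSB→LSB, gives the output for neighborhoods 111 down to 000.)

  nb ###: next=.  (t=0,i=7, bit7=0)
  nb ##.: next=.  (t=0,i=8, bit6=0)
  nb #.#: next=#  (t=0,i=5, bit5=1)
  nb #..: next=#  (t=0,i=0, bit4=1)
  nb .##: next=.  (t=0,i=6, bit3=0)
  nb .#.: next=#  (t=0,i=4, bit2=1)
  nb ..#: next=#  (t=0,i=3, bit1=1)
  nb ...: next=.  (t=0,i=1, bit0=0)
  bits 00110110 = 54

54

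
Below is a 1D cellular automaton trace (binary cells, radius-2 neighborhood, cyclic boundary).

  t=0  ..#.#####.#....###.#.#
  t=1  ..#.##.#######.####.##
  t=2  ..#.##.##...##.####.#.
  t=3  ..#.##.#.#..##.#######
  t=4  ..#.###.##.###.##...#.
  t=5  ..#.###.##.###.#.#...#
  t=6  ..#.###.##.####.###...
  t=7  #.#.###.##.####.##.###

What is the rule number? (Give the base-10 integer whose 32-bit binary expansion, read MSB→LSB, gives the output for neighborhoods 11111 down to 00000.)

  nb #####: next=.  (t=0,i=6, bit31=0)
  nb ####.: next=#  (t=0,i=7, bit30=1)
  nb ###.#: next=#  (t=0,i=8, bit29=1)
  nb ###..: next=.  (t=3,i=21, bit28=0)
  nb ##.##: next=.  (t=1,i=6, bit27=0)
  nb ##.#.: next=#  (t=0,i=9, bit26=1)
  nb ##..#: next=.  (t=1,i=0, bit25=0)
  nb ##...: next=#  (t=2,i=9, bit24=1)
  nb #.###: next=#  (t=0,i=4, bit23=1)
  nb #.##.: next=#  (t=1,i=4, bit22=1)
  nb #.#.#: next=.  (t=0,i=19, bit21=0)
  nb #.#..: next=#  (t=0,i=10, bit20=1)
  nb #..##: next=#  (t=3,i=11, bit19=1)
  nb #..#.: next=.  (t=0,i=1, bit18=0)
  nb #...#: next=.  (t=2,i=0, bit17=0)
  nb #....: next=#  (t=0,i=12, bit16=1)
  nb .####: next=#  (t=0,i=5, bit15=1)
  nb .###.: next=#  (t=0,i=16, bit14=1)
  nb .##.#: next=#  (t=1,i=5, bit13=1)
  nb .##..: next=.  (t=1,i=21, bit12=0)
  nb .#.##: next=.  (t=0,i=3, bit11=0)
  nb .#.#.: next=#  (t=0,i=20, bit10=1)
  nb .#..#: next=.  (t=0,i=0, bit9=0)
  nb .#...: next=#  (t=0,i=11, bit8=1)
  nb ..###: next=#  (t=0,i=15, bit7=1)
  nb ..##.: next=#  (t=2,i=12, bit6=1)
  nb ..#.#: next=#  (t=0,i=2, bit5=1)
  nb ..#..: next=.  (t=4,i=20, bit4=0)
  nb ...##: next=.  (t=0,i=14, bit3=0)
  nb ...#.: next=.  (t=2,i=1, bit2=0)
  nb ....#: next=#  (t=0,i=13, bit1=1)
  nb .....: next=#  (t=6,i=21, bit0=1)
  bits 01100101110110011110010111100011 = 1708778979

1708778979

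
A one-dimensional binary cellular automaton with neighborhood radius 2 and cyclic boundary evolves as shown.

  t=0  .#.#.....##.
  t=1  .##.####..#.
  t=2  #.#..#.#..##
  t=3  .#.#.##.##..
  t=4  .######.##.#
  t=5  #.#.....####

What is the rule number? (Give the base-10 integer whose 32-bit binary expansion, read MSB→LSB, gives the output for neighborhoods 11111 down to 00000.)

342605619

  [31] ##### => .  t=4,i=3
  [30] ####. => .  t=1,i=6
  [29] ###.# => .  t=2,i=0
  [28] ###.. => #  t=1,i=7
  [27] ##.## => .  t=1,i=3
  [26] ##.#. => #  t=2,i=1
  [25] ##..# => .  t=0,i=11
  [24] ##... => .  t=3,i=10
  [23] #.### => .  t=1,i=4
  [22] #.##. => #  t=3,i=5
  [21] #.#.# => #  t=3,i=3
  [20] #.#.. => .  t=0,i=3
  [19] #..## => #  t=1,i=0
  [18] #..#. => .  t=0,i=0
  [17] #...# => #  t=3,i=11
  [16] #.... => #  t=0,i=5
  [15] .#### => #  t=1,i=5
  [14] .###. => .  t=2,i=11
  [13] .##.# => #  t=1,i=2
  [12] .##.. => #  t=0,i=10
  [11] .#.## => #  t=3,i=4
  [10] .#.#. => #  t=0,i=2
  [9] .#..# => #  t=1,i=11
  [8] .#... => #  t=0,i=4
  [7] ..### => .  t=2,i=10
  [6] ..##. => .  t=0,i=9
  [5] ..#.# => #  t=0,i=1
  [4] ..#.. => #  t=1,i=10
  [3] ...## => .  t=0,i=8
  [2] ...#. => .  t=3,i=0
  [1] ....# => #  t=0,i=7
  [0] ..... => #  t=0,i=6
  bits 00010100011010111011111100110011 = 342605619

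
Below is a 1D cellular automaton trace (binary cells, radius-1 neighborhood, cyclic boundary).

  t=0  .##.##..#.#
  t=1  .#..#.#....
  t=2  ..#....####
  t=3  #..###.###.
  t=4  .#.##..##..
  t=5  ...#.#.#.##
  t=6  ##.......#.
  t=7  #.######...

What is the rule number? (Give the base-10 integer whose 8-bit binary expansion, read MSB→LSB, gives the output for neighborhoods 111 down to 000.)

  [7] ### => #  t=2,i=8
  [6] ##. => .  t=0,i=2
  [5] #.# => .  t=0,i=0
  [4] #.. => #  t=0,i=6
  [3] .## => #  t=0,i=1
  [2] .#. => .  t=0,i=8
  [1] ..# => .  t=0,i=7
  [0] ... => #  t=1,i=8
  bits 10011001 = 153

153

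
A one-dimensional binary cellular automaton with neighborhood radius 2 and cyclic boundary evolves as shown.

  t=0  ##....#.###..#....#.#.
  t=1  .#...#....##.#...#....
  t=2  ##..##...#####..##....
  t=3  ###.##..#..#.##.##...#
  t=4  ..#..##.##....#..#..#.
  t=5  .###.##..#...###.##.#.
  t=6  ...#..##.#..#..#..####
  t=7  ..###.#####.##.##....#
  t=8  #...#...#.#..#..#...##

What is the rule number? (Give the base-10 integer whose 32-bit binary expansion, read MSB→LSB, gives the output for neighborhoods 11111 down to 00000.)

3054514780

  ##### -> #   bit 31 = 1  t=2,i=11
  ####. -> .   bit 30 = 0  t=2,i=12
  ###.# -> #   bit 29 = 1  t=3,i=2
  ###.. -> #   bit 28 = 1  t=0,i=10
  ##.## -> .   bit 27 = 0  t=3,i=3
  ##.#. -> #   bit 26 = 1  t=1,i=12
  ##..# -> #   bit 25 = 1  t=0,i=11
  ##... -> .   bit 24 = 0  t=0,i=2
  #.### -> .   bit 23 = 0  t=0,i=8
  #.##. -> .   bit 22 = 0  t=0,i=0
  #.#.# -> .   bit 21 = 0  t=0,i=20
  #.#.. -> #   bit 20 = 1  t=1,i=13
  #..## -> .   bit 19 = 0  t=2,i=3
  #..#. -> .   bit 18 = 0  t=0,i=12
  #...# -> .   bit 17 = 0  t=1,i=3
  #.... -> .   bit 16 = 0  t=0,i=3
  .#### -> .   bit 15 = 0  t=2,i=10
  .###. -> .   bit 14 = 0  t=0,i=9
  .##.# -> #   bit 13 = 1  t=1,i=11
  .##.. -> #   bit 12 = 1  t=0,i=1
  .#.## -> .   bit 11 = 0  t=0,i=7
  .#.#. -> .   bit 10 = 0  t=0,i=19
  .#..# -> #   bit 9 = 1  t=3,i=9
  .#... -> .   bit 8 = 0  t=0,i=14
  ..### -> .   bit 7 = 0  t=2,i=9
  ..##. -> #   bit 6 = 1  t=1,i=10
  ..#.# -> .   bit 5 = 0  t=0,i=6
  ..#.. -> #   bit 4 = 1  t=0,i=13
  ...## -> #   bit 3 = 1  t=1,i=9
  ...#. -> #   bit 2 = 1  t=0,i=5
  ....# -> .   bit 1 = 0  t=0,i=4
  ..... -> .   bit 0 = 0  t=1,i=20
  bits 10110110000100000011001001011100 = 3054514780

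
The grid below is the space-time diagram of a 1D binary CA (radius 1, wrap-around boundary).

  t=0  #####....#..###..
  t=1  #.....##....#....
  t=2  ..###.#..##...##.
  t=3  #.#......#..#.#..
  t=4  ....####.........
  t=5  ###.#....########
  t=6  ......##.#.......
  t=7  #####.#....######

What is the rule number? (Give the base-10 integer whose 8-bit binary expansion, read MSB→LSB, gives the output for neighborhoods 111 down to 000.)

9

  [7] ### => .  t=0,i=1
  [6] ##. => .  t=0,i=4
  [5] #.# => .  t=2,i=5
  [4] #.. => .  t=0,i=5
  [3] .## => #  t=0,i=0
  [2] .#. => .  t=0,i=9
  [1] ..# => .  t=0,i=8
  [0] ... => #  t=0,i=6
  bits 00001001 = 9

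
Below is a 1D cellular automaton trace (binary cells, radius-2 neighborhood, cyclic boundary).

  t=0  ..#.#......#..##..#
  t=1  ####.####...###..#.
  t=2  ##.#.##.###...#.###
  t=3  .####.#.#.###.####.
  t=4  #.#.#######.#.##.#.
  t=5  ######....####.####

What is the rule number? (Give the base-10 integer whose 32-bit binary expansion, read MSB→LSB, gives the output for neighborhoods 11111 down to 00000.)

  #####|.  b31=0 t=2,i=18
  ####.|.  b30=0 t=1,i=2
  ###.#|#  b29=1 t=1,i=3
  ###..|#  b28=1 t=1,i=8
  ##.##|.  b27=0 t=1,i=4
  ##.#.|#  b26=1 t=2,i=2
  ##..#|.  b25=0 t=0,i=16
  ##...|#  b24=1 t=1,i=9
  #.###|#  b23=1 t=1,i=0
  #.##.|.  b22=0 t=2,i=5
  #.#.#|#  b21=1 t=2,i=3
  #.#..|.  b20=0 t=0,i=4
  #..##|#  b19=1 t=0,i=13
  #..#.|#  b18=1 t=0,i=1
  #...#|#  b17=1 t=1,i=10
  #....|#  b16=1 t=0,i=6
  .####|#  b15=1 t=1,i=1
  .###.|.  b14=0 t=1,i=13
  .##.#|#  b13=1 t=2,i=6
  .##..|.  b12=0 t=0,i=15
  .#.##|#  b11=1 t=1,i=18
  .#.#.|#  b10=1 t=0,i=3
  .#..#|#  b9=1 t=0,i=0
  .#...|#  b8=1 t=0,i=5
  ..###|.  b7=0 t=1,i=12
  ..##.|#  b6=1 t=0,i=14
  ..#.#|#  b5=1 t=0,i=2
  ..#..|.  b4=0 t=0,i=11
  ...##|.  b3=0 t=1,i=11
  ...#.|.  b2=0 t=0,i=10
  ....#|.  b1=0 t=0,i=9
  .....|#  b0=1 t=0,i=7
  bits 00110101101011111010111101100001 = 900706145

900706145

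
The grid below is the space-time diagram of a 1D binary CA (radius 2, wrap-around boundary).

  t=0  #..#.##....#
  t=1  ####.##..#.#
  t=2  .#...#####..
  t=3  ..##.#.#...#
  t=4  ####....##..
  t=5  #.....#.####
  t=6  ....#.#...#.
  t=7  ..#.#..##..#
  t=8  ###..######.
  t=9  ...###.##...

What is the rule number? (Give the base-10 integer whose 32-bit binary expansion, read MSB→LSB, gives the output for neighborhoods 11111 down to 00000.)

  nb #####: next=#  (t=1,i=1, bit31=1)
  nb ####.: next=.  (t=1,i=2, bit30=0)
  nb ###.#: next=.  (t=1,i=3, bit29=0)
  nb ###..: next=.  (t=2,i=9, bit28=0)
  nb ##.##: next=.  (t=1,i=4, bit27=0)
  nb ##.#.: next=.  (t=3,i=4, bit26=0)
  nb ##..#: next=#  (t=0,i=1, bit25=1)
  nb ##...: next=.  (t=0,i=7, bit24=0)
  nb #.###: next=.  (t=1,i=11, bit23=0)
  nb #.##.: next=#  (t=0,i=5, bit22=1)
  nb #.#.#: next=.  (t=3,i=5, bit21=0)
  nb #.#..: next=.  (t=3,i=7, bit20=0)
  nb #..##: next=#  (t=3,i=1, bit19=1)
  nb #..#.: next=#  (t=0,i=2, bit18=1)
  nb #...#: next=#  (t=2,i=3, bit17=1)
  nb #....: next=.  (t=0,i=8, bit16=0)
  nb .####: next=.  (t=1,i=0, bit15=0)
  nb .###.: next=.  (t=8,i=1, bit14=0)
  nb .##.#: next=#  (t=3,i=3, bit13=1)
  nb .##..: next=#  (t=0,i=0, bit12=1)
  nb .#.##: next=.  (t=0,i=4, bit11=0)
  nb .#.#.: next=.  (t=3,i=6, bit10=0)
  nb .#..#: next=#  (t=3,i=0, bit9=1)
  nb .#...: next=#  (t=2,i=2, bit8=1)
  nb ..###: next=#  (t=2,i=5, bit7=1)
  nb ..##.: next=#  (t=0,i=11, bit6=1)
  nb ..#.#: next=#  (t=0,i=3, bit5=1)
  nb ..#..: next=.  (t=2,i=1, bit4=0)
  nb ...##: next=.  (t=0,i=10, bit3=0)
  nb ...#.: next=.  (t=2,i=0, bit2=0)
  nb ....#: next=#  (t=0,i=9, bit1=1)
  nb .....: next=.  (t=5,i=3, bit0=0)
  bits 10000010010011100011001111100010 = 2186163170

2186163170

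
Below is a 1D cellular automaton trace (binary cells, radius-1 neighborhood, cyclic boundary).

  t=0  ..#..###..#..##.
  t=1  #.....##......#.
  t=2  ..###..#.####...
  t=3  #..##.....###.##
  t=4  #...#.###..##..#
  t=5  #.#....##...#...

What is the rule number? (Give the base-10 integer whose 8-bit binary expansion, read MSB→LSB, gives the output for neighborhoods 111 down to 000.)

  [7] ### => #  t=0,i=6
  [6] ##. => #  t=0,i=7
  [5] #.# => .  t=1,i=15
  [4] #.. => .  t=0,i=3
  [3] .## => .  t=0,i=5
  [2] .#. => .  t=0,i=2
  [1] ..# => .  t=0,i=1
  [0] ... => #  t=0,i=0
  bits 11000001 = 193

193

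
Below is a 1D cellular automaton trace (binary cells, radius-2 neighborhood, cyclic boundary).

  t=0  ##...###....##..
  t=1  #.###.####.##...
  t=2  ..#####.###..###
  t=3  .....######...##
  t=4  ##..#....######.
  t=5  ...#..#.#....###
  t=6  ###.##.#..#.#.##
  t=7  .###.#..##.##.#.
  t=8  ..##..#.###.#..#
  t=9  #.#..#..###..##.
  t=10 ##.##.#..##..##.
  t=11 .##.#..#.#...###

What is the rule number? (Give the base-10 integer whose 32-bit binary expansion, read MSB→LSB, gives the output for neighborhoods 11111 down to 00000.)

  ##### -> .   bit 31 = 0  t=2,i=4
  ####. -> #   bit 30 = 1  t=1,i=8
  ###.# -> #   bit 29 = 1  t=1,i=4
  ###.. -> #   bit 28 = 1  t=0,i=7
  ##.## -> #   bit 27 = 1  t=1,i=5
  ##.#. -> .   bit 26 = 0  t=6,i=6
  ##..# -> .   bit 25 = 0  t=0,i=14
  ##... -> #   bit 24 = 1  t=0,i=2
  #.### -> #   bit 23 = 1  t=1,i=2
  #.##. -> .   bit 22 = 0  t=1,i=11
  #.#.# -> #   bit 21 = 1  t=6,i=12
  #.#.. -> .   bit 20 = 0  t=5,i=8
  #..## -> .   bit 19 = 0  t=0,i=15
  #..#. -> #   bit 18 = 1  t=4,i=3
  #...# -> #   bit 17 = 1  t=0,i=3
  #.... -> #   bit 16 = 1  t=0,i=9
  .#### -> .   bit 15 = 0  t=1,i=7
  .###. -> #   bit 14 = 1  t=0,i=6
  .##.# -> #   bit 13 = 1  t=6,i=5
  .##.. -> .   bit 12 = 0  t=0,i=1
  .#.## -> .   bit 11 = 0  t=1,i=1
  .#.#. -> #   bit 10 = 1  t=5,i=7
  .#..# -> #   bit 9 = 1  t=5,i=4
  .#... -> .   bit 8 = 0  t=4,i=5
  ..### -> .   bit 7 = 0  t=0,i=5
  ..##. -> #   bit 6 = 1  t=0,i=0
  ..#.# -> .   bit 5 = 0  t=1,i=0
  ..#.. -> .   bit 4 = 0  t=4,i=4
  ...## -> #   bit 3 = 1  t=0,i=4
  ...#. -> #   bit 2 = 1  t=1,i=15
  ....# -> .   bit 1 = 0  t=0,i=10
  ..... -> .   bit 0 = 0  t=3,i=2
  bits 01111001101001110110011001001100 = 2041013836

2041013836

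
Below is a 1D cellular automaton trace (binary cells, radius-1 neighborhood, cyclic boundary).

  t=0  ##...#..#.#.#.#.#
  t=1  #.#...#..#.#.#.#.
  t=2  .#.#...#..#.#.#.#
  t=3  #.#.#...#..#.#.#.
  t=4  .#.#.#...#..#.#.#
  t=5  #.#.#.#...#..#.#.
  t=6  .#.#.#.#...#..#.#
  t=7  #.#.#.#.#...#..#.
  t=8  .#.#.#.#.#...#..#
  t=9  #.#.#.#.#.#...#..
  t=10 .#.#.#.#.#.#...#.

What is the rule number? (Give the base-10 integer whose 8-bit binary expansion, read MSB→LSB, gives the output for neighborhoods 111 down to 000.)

  ###|#  b7=1 t=0,i=0
  ##.|.  b6=0 t=0,i=1
  #.#|#  b5=1 t=0,i=9
  #..|#  b4=1 t=0,i=2
  .##|.  b3=0 t=0,i=16
  .#.|.  b2=0 t=0,i=5
  ..#|.  b1=0 t=0,i=4
  ...|.  b0=0 t=0,i=3
  bits 10110000 = 176

176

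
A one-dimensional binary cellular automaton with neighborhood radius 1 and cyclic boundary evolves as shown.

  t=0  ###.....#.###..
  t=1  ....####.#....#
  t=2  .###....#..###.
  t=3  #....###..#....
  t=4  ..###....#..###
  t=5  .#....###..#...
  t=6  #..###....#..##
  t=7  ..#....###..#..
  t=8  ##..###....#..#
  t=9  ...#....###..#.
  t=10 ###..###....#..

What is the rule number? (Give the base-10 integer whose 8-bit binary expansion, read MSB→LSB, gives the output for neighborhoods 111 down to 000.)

35

  [7] ### => .  t=0,i=1
  [6] ##. => .  t=0,i=2
  [5] #.# => #  t=0,i=9
  [4] #.. => .  t=0,i=3
  [3] .## => .  t=0,i=0
  [2] .#. => .  t=0,i=8
  [1] ..# => #  t=0,i=7
  [0] ... => #  t=0,i=4
  bits 00100011 = 35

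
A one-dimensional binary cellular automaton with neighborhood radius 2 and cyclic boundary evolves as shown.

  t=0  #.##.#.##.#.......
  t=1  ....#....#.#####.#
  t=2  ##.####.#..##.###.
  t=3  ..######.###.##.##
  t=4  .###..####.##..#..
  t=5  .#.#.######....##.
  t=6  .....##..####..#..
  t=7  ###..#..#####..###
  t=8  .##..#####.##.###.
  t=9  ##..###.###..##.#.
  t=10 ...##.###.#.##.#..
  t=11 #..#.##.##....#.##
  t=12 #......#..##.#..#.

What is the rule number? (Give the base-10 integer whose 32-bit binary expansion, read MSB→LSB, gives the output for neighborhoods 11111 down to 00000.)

  #####|.  b31=0 t=1,i=13
  ####.|#  b30=1 t=1,i=14
  ###.#|#  b29=1 t=1,i=15
  ###..|#  b28=1 t=4,i=3
  ##.##|#  b27=1 t=2,i=2
  ##.#.|#  b26=1 t=0,i=4
  ##..#|.  b25=0 t=3,i=0
  ##...|#  b24=1 t=5,i=11
  #.###|#  b23=1 t=1,i=11
  #.##.|.  b22=0 t=0,i=2
  #.#.#|.  b21=0 t=0,i=5
  #.#..|.  b20=0 t=0,i=10
  #..##|#  b19=1 t=2,i=10
  #..#.|.  b18=0 t=4,i=14
  #...#|.  b17=0 t=4,i=17
  #....|#  b16=1 t=0,i=12
  .####|#  b15=1 t=1,i=12
  .###.|.  b14=0 t=2,i=15
  .##.#|.  b13=0 t=0,i=3
  .##..|.  b12=0 t=3,i=17
  .#.##|.  b11=0 t=0,i=1
  .#.#.|.  b10=0 t=5,i=2
  .#..#|#  b9=1 t=2,i=9
  .#...|#  b8=1 t=0,i=11
  ..###|#  b7=1 t=3,i=2
  ..##.|#  b6=1 t=2,i=11
  ..#.#|.  b5=0 t=0,i=0
  ..#..|#  b4=1 t=1,i=4
  ...##|.  b3=0 t=4,i=0
  ...#.|#  b2=1 t=0,i=17
  ....#|.  b1=0 t=0,i=16
  .....|#  b0=1 t=0,i=13
  bits 01111101100010011000001111010101 = 2106164181

2106164181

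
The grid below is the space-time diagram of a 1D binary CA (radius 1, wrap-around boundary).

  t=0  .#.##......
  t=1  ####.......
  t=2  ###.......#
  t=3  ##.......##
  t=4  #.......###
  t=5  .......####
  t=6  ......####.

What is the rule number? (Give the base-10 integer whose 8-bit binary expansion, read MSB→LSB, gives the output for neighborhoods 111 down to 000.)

174

  ###|#  b7=1 t=1,i=1
  ##.|.  b6=0 t=0,i=4
  #.#|#  b5=1 t=0,i=2
  #..|.  b4=0 t=0,i=5
  .##|#  b3=1 t=0,i=3
  .#.|#  b2=1 t=0,i=1
  ..#|#  b1=1 t=0,i=0
  ...|.  b0=0 t=0,i=6
  bits 10101110 = 174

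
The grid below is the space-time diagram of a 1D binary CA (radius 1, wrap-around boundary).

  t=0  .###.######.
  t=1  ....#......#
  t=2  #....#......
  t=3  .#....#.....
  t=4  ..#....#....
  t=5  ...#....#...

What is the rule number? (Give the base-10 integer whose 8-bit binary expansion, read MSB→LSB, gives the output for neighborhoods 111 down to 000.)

  nb ###: next=.  (t=0,i=2, bit7=0)
  nb ##.: next=.  (t=0,i=3, bit6=0)
  nb #.#: next=#  (t=0,i=4, bit5=1)
  nb #..: next=#  (t=0,i=11, bit4=1)
  nb .##: next=.  (t=0,i=1, bit3=0)
  nb .#.: next=.  (t=1,i=4, bit2=0)
  nb ..#: next=.  (t=0,i=0, bit1=0)
  nb ...: next=.  (t=1,i=1, bit0=0)
  bits 00110000 = 48

48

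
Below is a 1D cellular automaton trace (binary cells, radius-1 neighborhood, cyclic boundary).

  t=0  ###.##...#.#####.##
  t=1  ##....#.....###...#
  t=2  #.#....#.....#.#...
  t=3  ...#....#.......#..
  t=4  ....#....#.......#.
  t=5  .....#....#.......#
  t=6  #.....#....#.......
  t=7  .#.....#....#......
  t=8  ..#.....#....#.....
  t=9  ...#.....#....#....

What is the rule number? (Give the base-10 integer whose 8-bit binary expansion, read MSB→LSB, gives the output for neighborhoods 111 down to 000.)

  [7] ### => #  t=0,i=0
  [6] ##. => .  t=0,i=2
  [5] #.# => .  t=0,i=3
  [4] #.. => #  t=0,i=6
  [3] .## => .  t=0,i=4
  [2] .#. => .  t=0,i=9
  [1] ..# => .  t=0,i=8
  [0] ... => .  t=0,i=7
  bits 10010000 = 144

144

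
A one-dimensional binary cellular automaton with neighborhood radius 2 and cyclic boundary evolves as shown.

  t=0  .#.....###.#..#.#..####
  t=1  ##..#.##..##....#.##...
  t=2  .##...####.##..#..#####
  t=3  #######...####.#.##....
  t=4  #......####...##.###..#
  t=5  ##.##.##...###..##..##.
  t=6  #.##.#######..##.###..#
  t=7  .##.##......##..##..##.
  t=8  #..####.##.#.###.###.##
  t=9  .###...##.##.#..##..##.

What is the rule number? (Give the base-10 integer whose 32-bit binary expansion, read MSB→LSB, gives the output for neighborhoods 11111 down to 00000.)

  [31] ##### => .  t=2,i=20
  [30] ####. => .  t=0,i=21
  [29] ###.# => .  t=0,i=9
  [28] ###.. => .  t=3,i=6
  [27] ##.## => #  t=2,i=0
  [26] ##.#. => #  t=0,i=0
  [25] ##..# => #  t=1,i=2
  [24] ##... => #  t=1,i=12
  [23] #.### => #  t=4,i=17
  [22] #.##. => #  t=1,i=6
  [21] #.#.# => #  t=3,i=15
  [20] #.#.. => #  t=0,i=1
  [19] #..## => #  t=0,i=18
  [18] #..#. => .  t=0,i=13
  [17] #...# => #  t=1,i=21
  [16] #.... => .  t=0,i=3
  [15] .#### => .  t=0,i=20
  [14] .###. => .  t=0,i=8
  [13] .##.# => .  t=4,i=15
  [12] .##.. => #  t=1,i=1
  [11] .#.## => .  t=1,i=5
  [10] .#.#. => .  t=0,i=15
  [9] .#..# => .  t=0,i=12
  [8] .#... => .  t=0,i=2
  [7] ..### => #  t=0,i=7
  [6] ..##. => .  t=1,i=0
  [5] ..#.# => .  t=0,i=14
  [4] ..#.. => #  t=2,i=15
  [3] ...## => #  t=0,i=6
  [2] ...#. => #  t=1,i=15
  [1] ....# => .  t=0,i=5
  [0] ..... => #  t=0,i=4
  bits 00001111111110100001000010011101 = 268046493

268046493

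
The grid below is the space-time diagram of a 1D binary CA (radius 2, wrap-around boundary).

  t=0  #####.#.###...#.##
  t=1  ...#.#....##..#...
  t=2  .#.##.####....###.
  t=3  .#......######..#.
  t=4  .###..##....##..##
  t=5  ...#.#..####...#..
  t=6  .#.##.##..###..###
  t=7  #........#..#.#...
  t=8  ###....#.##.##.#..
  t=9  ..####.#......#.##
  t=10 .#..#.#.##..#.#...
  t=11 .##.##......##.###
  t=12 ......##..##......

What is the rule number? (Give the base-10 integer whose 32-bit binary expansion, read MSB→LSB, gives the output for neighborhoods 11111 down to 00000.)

  ##### -> .   bit 31 = 0  t=0,i=0
  ####. -> #   bit 30 = 1  t=0,i=3
  ###.# -> .   bit 29 = 0  t=0,i=4
  ###.. -> #   bit 28 = 1  t=0,i=10
  ##.## -> .   bit 27 = 0  t=2,i=5
  ##.#. -> #   bit 26 = 1  t=0,i=5
  ##..# -> .   bit 25 = 0  t=1,i=12
  ##... -> #   bit 24 = 1  t=0,i=11
  #.### -> .   bit 23 = 0  t=0,i=8
  #.##. -> .   bit 22 = 0  t=2,i=3
  #.#.# -> .   bit 21 = 0  t=0,i=6
  #.#.. -> .   bit 20 = 0  t=1,i=5
  #..## -> #   bit 19 = 1  t=4,i=5
  #..#. -> .   bit 18 = 0  t=1,i=13
  #...# -> .   bit 17 = 0  t=0,i=12
  #.... -> #   bit 16 = 1  t=1,i=7
  .#### -> .   bit 15 = 0  t=0,i=17
  .###. -> .   bit 14 = 0  t=0,i=9
  .##.# -> .   bit 13 = 0  t=2,i=4
  .##.. -> .   bit 12 = 0  t=1,i=11
  .#.## -> .   bit 11 = 0  t=0,i=7
  .#.#. -> #   bit 10 = 1  t=1,i=4
  .#..# -> #   bit 9 = 1  t=3,i=17
  .#... -> #   bit 8 = 1  t=1,i=6
  ..### -> .   bit 7 = 0  t=2,i=14
  ..##. -> .   bit 6 = 0  t=1,i=10
  ..#.# -> #   bit 5 = 1  t=0,i=14
  ..#.. -> #   bit 4 = 1  t=1,i=14
  ...## -> #   bit 3 = 1  t=1,i=9
  ...#. -> .   bit 2 = 0  t=0,i=13
  ....# -> #   bit 1 = 1  t=1,i=1
  ..... -> .   bit 0 = 0  t=1,i=0
  bits 01010101000010010000011100111010 = 1426655034

1426655034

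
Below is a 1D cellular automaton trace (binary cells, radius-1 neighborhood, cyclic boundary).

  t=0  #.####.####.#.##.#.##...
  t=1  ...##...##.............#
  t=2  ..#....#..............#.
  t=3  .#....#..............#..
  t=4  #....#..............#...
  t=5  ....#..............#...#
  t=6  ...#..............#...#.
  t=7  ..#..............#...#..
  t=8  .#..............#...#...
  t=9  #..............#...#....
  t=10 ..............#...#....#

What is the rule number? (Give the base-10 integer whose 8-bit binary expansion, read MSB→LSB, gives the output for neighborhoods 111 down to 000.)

130

  nb ###: next=#  (t=0,i=3, bit7=1)
  nb ##.: next=.  (t=0,i=5, bit6=0)
  nb #.#: next=.  (t=0,i=1, bit5=0)
  nb #..: next=.  (t=0,i=21, bit4=0)
  nb .##: next=.  (t=0,i=2, bit3=0)
  nb .#.: next=.  (t=0,i=0, bit2=0)
  nb ..#: next=#  (t=0,i=23, bit1=1)
  nb ...: next=.  (t=0,i=22, bit0=0)
  bits 10000010 = 130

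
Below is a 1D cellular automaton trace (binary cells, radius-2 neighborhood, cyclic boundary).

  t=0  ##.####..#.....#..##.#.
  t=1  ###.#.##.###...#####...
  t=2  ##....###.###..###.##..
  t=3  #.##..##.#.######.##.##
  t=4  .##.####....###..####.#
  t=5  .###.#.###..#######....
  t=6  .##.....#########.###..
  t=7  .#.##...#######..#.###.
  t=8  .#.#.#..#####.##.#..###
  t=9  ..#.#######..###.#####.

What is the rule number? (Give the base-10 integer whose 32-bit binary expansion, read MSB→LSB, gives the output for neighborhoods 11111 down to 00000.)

  ##### -> #   bit 31 = 1  t=1,i=17
  ####. -> .   bit 30 = 0  t=0,i=5
  ###.# -> .   bit 29 = 0  t=1,i=2
  ###.. -> #   bit 28 = 1  t=0,i=6
  ##.## -> #   bit 27 = 1  t=0,i=2
  ##.#. -> .   bit 26 = 0  t=0,i=20
  ##..# -> #   bit 25 = 1  t=0,i=7
  ##... -> #   bit 24 = 1  t=1,i=12
  #.### -> .   bit 23 = 0  t=0,i=3
  #.##. -> #   bit 22 = 1  t=0,i=0
  #.#.# -> .   bit 21 = 0  t=0,i=21
  #.#.. -> #   bit 20 = 1  t=8,i=5
  #..## -> #   bit 19 = 1  t=0,i=17
  #..#. -> .   bit 18 = 0  t=0,i=8
  #...# -> .   bit 17 = 0  t=1,i=13
  #.... -> #   bit 16 = 1  t=0,i=11
  .#### -> #   bit 15 = 1  t=0,i=4
  .###. -> #   bit 14 = 1  t=1,i=1
  .##.# -> #   bit 13 = 1  t=0,i=1
  .##.. -> .   bit 12 = 0  t=2,i=1
  .#.## -> .   bit 11 = 0  t=0,i=22
  .#.#. -> #   bit 10 = 1  t=8,i=2
  .#..# -> #   bit 9 = 1  t=0,i=16
  .#... -> #   bit 8 = 1  t=0,i=10
  ..### -> #   bit 7 = 1  t=1,i=0
  ..##. -> #   bit 6 = 1  t=0,i=18
  ..#.# -> #   bit 5 = 1  t=7,i=1
  ..#.. -> #   bit 4 = 1  t=0,i=9
  ...## -> .   bit 3 = 0  t=1,i=14
  ...#. -> .   bit 2 = 0  t=0,i=14
  ....# -> .   bit 1 = 0  t=0,i=13
  ..... -> .   bit 0 = 0  t=0,i=12
  bits 10011011010110011110011111110000 = 2606360560

2606360560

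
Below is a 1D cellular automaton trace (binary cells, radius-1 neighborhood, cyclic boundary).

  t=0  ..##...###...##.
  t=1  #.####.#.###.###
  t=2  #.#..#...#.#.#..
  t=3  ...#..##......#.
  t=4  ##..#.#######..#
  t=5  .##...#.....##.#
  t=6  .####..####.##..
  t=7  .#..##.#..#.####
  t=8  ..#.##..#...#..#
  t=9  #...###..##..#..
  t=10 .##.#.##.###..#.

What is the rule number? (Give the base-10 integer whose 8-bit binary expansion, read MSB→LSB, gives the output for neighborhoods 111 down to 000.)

89

  ###|.  b7=0 t=0,i=8
  ##.|#  b6=1 t=0,i=3
  #.#|.  b5=0 t=1,i=1
  #..|#  b4=1 t=0,i=4
  .##|#  b3=1 t=0,i=2
  .#.|.  b2=0 t=1,i=7
  ..#|.  b1=0 t=0,i=1
  ...|#  b0=1 t=0,i=0
  bits 01011001 = 89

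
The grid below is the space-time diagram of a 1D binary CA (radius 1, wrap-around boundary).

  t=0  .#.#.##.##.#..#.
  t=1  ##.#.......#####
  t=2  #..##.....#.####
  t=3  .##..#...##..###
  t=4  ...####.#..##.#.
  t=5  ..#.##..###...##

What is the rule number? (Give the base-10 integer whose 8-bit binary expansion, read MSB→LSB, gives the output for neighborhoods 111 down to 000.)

  [7] ### => #  t=1,i=0
  [6] ##. => .  t=0,i=6
  [5] #.# => .  t=0,i=2
  [4] #.. => #  t=0,i=12
  [3] .## => .  t=0,i=5
  [2] .#. => #  t=0,i=1
  [1] ..# => #  t=0,i=0
  [0] ... => .  t=1,i=5
  bits 10010110 = 150

150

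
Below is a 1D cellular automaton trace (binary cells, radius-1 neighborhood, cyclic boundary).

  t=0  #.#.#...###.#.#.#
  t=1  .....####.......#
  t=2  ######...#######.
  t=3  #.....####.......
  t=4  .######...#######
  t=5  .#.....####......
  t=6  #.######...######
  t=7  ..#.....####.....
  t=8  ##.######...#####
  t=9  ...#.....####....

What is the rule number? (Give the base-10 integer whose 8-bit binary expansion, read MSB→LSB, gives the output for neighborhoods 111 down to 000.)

  nb ###: next=.  (t=0,i=9, bit7=0)
  nb ##.: next=.  (t=0,i=0, bit6=0)
  nb #.#: next=.  (t=0,i=1, bit5=0)
  nb #..: next=#  (t=0,i=5, bit4=1)
  nb .##: next=#  (t=0,i=8, bit3=1)
  nb .#.: next=.  (t=0,i=2, bit2=0)
  nb ..#: next=#  (t=0,i=7, bit1=1)
  nb ...: next=#  (t=0,i=6, bit0=1)
  bits 00011011 = 27

27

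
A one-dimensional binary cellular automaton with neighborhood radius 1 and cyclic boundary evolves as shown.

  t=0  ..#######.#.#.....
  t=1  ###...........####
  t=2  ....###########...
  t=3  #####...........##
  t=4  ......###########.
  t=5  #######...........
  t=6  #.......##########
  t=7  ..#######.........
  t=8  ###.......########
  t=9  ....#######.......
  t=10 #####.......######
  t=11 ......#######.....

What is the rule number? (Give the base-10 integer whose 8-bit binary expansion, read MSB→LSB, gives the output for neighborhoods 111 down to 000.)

11

  ### -> .   bit 7 = 0  t=0,i=3
  ##. -> .   bit 6 = 0  t=0,i=8
  #.# -> .   bit 5 = 0  t=0,i=9
  #.. -> .   bit 4 = 0  t=0,i=13
  .## -> #   bit 3 = 1  t=0,i=2
  .#. -> .   bit 2 = 0  t=0,i=10
  ..# -> #   bit 1 = 1  t=0,i=1
  ... -> #   bit 0 = 1  t=0,i=0
  bits 00001011 = 11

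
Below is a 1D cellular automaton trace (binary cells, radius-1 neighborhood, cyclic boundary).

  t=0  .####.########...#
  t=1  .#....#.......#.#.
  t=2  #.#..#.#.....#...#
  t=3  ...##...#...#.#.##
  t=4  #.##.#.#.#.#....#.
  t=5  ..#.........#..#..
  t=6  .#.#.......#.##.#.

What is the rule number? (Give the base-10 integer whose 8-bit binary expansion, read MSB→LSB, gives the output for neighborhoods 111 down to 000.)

  ###|.  b7=0 t=0,i=2
  ##.|.  b6=0 t=0,i=4
  #.#|.  b5=0 t=0,i=0
  #..|#  b4=1 t=0,i=14
  .##|#  b3=1 t=0,i=1
  .#.|.  b2=0 t=0,i=17
  ..#|#  b1=1 t=0,i=16
  ...|.  b0=0 t=0,i=15
  bits 00011010 = 26

26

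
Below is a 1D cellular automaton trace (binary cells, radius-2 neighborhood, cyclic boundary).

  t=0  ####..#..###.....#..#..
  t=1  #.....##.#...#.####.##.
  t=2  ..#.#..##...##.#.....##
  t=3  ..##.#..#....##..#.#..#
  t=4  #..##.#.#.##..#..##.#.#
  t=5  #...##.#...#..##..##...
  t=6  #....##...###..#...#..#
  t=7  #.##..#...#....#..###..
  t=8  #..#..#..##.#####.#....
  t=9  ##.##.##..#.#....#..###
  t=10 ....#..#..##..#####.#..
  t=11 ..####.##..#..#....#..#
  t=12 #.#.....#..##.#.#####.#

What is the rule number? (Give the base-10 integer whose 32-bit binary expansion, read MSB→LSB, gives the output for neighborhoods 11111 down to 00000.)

  [31] ##### => .  t=8,i=14
  [30] ####. => .  t=0,i=2
  [29] ###.# => .  t=1,i=18
  [28] ###.. => .  t=0,i=3
  [27] ##.## => .  t=1,i=19
  [26] ##.#. => #  t=1,i=8
  [25] ##..# => .  t=0,i=4
  [24] ##... => .  t=0,i=12
  [23] #.### => #  t=1,i=15
  [22] #.##. => .  t=1,i=20
  [21] #.#.# => .  t=4,i=6
  [20] #.#.. => .  t=1,i=0
  [19] #..## => .  t=0,i=8
  [18] #..#. => .  t=0,i=5
  [17] #...# => .  t=1,i=11
  [16] #.... => #  t=0,i=13
  [15] .#### => .  t=0,i=1
  [14] .###. => .  t=0,i=10
  [13] .##.# => #  t=1,i=7
  [12] .##.. => #  t=2,i=8
  [11] .#.## => .  t=1,i=14
  [10] .#.#. => #  t=2,i=3
  [9] .#..# => #  t=0,i=7
  [8] .#... => .  t=1,i=1
  [7] ..### => #  t=0,i=0
  [6] ..##. => .  t=1,i=6
  [5] ..#.# => #  t=1,i=13
  [4] ..#.. => #  t=0,i=6
  [3] ...## => .  t=1,i=5
  [2] ...#. => #  t=0,i=16
  [1] ....# => #  t=0,i=15
  [0] ..... => .  t=0,i=14
  bits 00000100100000010011011010110110 = 75577014

75577014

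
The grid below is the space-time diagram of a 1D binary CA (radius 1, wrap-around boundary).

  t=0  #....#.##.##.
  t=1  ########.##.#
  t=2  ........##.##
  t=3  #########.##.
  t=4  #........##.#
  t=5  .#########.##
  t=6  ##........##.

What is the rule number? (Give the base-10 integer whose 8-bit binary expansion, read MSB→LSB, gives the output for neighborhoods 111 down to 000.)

63

  ### -> .   bit 7 = 0  t=1,i=0
  ##. -> .   bit 6 = 0  t=0,i=8
  #.# -> #   bit 5 = 1  t=0,i=6
  #.. -> #   bit 4 = 1  t=0,i=1
  .## -> #   bit 3 = 1  t=0,i=7
  .#. -> #   bit 2 = 1  t=0,i=0
  ..# -> #   bit 1 = 1  t=0,i=4
  ... -> #   bit 0 = 1  t=0,i=2
  bits 00111111 = 63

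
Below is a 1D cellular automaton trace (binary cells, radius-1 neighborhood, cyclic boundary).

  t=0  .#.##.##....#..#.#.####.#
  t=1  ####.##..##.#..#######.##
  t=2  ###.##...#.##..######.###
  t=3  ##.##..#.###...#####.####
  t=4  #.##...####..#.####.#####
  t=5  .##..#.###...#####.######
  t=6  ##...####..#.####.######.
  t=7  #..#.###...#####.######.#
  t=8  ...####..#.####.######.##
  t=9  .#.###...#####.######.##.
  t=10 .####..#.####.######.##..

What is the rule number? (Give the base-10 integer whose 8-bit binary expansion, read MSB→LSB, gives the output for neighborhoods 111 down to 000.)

173

  nb ###: next=#  (t=0,i=20, bit7=1)
  nb ##.: next=.  (t=0,i=4, bit6=0)
  nb #.#: next=#  (t=0,i=0, bit5=1)
  nb #..: next=.  (t=0,i=8, bit4=0)
  nb .##: next=#  (t=0,i=3, bit3=1)
  nb .#.: next=#  (t=0,i=1, bit2=1)
  nb ..#: next=.  (t=0,i=11, bit1=0)
  nb ...: next=#  (t=0,i=9, bit0=1)
  bits 10101101 = 173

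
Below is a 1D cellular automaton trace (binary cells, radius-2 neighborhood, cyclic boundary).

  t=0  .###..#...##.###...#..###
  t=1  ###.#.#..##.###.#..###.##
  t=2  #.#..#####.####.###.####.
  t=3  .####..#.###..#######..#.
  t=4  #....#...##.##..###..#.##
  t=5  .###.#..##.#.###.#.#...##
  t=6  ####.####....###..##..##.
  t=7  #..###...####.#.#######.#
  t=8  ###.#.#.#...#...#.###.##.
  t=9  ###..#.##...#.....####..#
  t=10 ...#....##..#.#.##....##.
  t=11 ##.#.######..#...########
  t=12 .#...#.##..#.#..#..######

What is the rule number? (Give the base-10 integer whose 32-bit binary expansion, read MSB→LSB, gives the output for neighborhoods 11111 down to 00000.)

2878953050

  [31] ##### => #  t=1,i=0
  [30] ####. => .  t=1,i=1
  [29] ###.# => #  t=0,i=24
  [28] ###.. => .  t=0,i=3
  [27] ##.## => #  t=0,i=0
  [26] ##.#. => .  t=1,i=3
  [25] ##..# => #  t=0,i=4
  [24] ##... => #  t=0,i=16
  [23] #.### => #  t=0,i=1
  [22] #.##. => .  t=4,i=12
  [21] #.#.# => .  t=1,i=4
  [20] #.#.. => #  t=1,i=6
  [19] #..## => #  t=0,i=21
  [18] #..#. => .  t=0,i=5
  [17] #...# => .  t=0,i=8
  [16] #.... => #  t=4,i=2
  [15] .#### => .  t=1,i=24
  [14] .###. => #  t=0,i=2
  [13] .##.# => .  t=0,i=11
  [12] .##.. => #  t=4,i=13
  [11] .#.## => .  t=3,i=8
  [10] .#.#. => #  t=1,i=5
  [9] .#..# => #  t=0,i=20
  [8] .#... => .  t=0,i=7
  [7] ..### => .  t=0,i=22
  [6] ..##. => #  t=0,i=10
  [5] ..#.# => .  t=3,i=7
  [4] ..#.. => #  t=0,i=6
  [3] ...## => #  t=0,i=9
  [2] ...#. => .  t=0,i=18
  [1] ....# => #  t=4,i=3
  [0] ..... => .  t=9,i=15
  bits 10101011100110010101011001011010 = 2878953050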